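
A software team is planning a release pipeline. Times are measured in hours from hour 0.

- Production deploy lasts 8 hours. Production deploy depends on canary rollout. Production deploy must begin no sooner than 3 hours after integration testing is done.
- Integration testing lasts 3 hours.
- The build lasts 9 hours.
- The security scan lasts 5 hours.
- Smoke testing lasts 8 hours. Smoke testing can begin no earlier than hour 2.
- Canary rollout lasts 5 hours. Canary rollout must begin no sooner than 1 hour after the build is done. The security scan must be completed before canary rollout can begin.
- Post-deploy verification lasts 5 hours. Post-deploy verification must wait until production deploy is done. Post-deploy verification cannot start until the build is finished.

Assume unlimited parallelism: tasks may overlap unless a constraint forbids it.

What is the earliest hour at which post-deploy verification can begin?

Nothing blocks the security scan, so it runs from hour 0 to hour 5.
Integration testing has no prerequisites, so it starts at hour 0 and finishes at hour 3.
Nothing blocks the build, so it runs from hour 0 to hour 9.
Canary rollout has to wait for the build (finishes hour 9, plus 1-hour gap → hour 10); the security scan (finishes hour 5). The latest of these is hour 10, so canary rollout runs hour 10 to 10 + 5 = hour 15.
Production deploy has to wait for canary rollout (finishes hour 15); integration testing (finishes hour 3, plus 3-hour gap → hour 6). The latest of these is hour 15, so production deploy runs hour 15 to 15 + 8 = hour 23.
Post-deploy verification waits on production deploy (finishes hour 23); the build (finishes hour 9). The latest of these is hour 23, which is the earliest post-deploy verification can start.

23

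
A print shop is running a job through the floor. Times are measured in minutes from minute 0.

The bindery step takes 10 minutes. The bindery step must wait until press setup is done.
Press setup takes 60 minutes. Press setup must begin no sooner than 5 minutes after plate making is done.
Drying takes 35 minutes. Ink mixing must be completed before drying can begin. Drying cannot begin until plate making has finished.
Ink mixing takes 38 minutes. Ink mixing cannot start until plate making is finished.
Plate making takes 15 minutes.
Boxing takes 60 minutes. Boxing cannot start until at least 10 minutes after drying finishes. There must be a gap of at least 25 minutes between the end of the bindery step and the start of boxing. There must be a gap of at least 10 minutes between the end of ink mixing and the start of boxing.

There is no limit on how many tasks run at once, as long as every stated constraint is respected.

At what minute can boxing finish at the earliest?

Plate making has no prerequisites, so it starts at minute 0 and finishes at minute 15.
After plate making (finishes minute 15, plus 5-minute gap → minute 20), press setup can start at minute 20 and finishes at minute 80.
The bindery step cannot begin until press setup (finishes minute 80). It runs from minute 80 to 80 + 10 = minute 90.
After plate making (finishes minute 15), ink mixing can start at minute 15 and finishes at minute 53.
Drying needs all of ink mixing (finishes minute 53); plate making (finishes minute 15). That puts its earliest start at minute 53; it finishes at 53 + 35 = minute 88.
For boxing: drying (finishes minute 88, plus 10-minute gap → minute 98); the bindery step (finishes minute 90, plus 25-minute gap → minute 115); ink mixing (finishes minute 53, plus 10-minute gap → minute 63). Taking the maximum gives a start of minute 115, and it finishes at 115 + 60 = minute 175.

175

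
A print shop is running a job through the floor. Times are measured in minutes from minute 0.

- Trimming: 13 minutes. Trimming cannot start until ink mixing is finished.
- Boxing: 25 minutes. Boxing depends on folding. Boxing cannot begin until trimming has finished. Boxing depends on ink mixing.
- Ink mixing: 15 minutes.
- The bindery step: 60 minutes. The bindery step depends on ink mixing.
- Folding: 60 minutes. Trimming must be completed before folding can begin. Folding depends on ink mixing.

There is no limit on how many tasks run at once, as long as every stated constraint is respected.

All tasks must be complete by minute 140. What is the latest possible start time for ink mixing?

27

Boxing must finish by minute 140; it takes 25 minutes, so it must start by 140 − 25 = minute 115.
Folding must finish before boxing (must start by minute 115). With a 60-minute duration, folding must start by 115 − 60 = minute 55.
Trimming has several dependents: folding (must start by minute 55); boxing (must start by minute 115). The earliest of those limits is minute 55, so trimming must start by 55 − 13 = minute 42.
Nothing follows the bindery step; the deadline of minute 140 is its only limit. It must start by 140 − 60 = minute 80.
For ink mixing: trimming (must start by minute 42); folding (must start by minute 55); the bindery step (must start by minute 80); boxing (must start by minute 115). The most restrictive is minute 42; with a 15-minute duration, ink mixing must start by minute 27.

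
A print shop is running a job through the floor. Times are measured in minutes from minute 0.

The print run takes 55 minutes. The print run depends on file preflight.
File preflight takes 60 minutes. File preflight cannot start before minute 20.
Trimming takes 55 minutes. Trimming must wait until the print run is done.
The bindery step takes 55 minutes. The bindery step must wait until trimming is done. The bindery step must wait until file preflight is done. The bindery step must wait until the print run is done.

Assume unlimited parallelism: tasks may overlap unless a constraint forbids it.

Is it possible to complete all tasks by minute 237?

After its own release at minute 20, file preflight can start at minute 20 and finishes at minute 80.
After file preflight (finishes minute 80), the print run can start at minute 80 and finishes at minute 135.
Trimming waits on the print run (finishes minute 135), so it starts at minute 135 and finishes at 135 + 55 = minute 190.
For the bindery step: trimming (finishes minute 190); file preflight (finishes minute 80); the print run (finishes minute 135). Taking the maximum gives a start of minute 190, and it finishes at 190 + 55 = minute 245.
The earliest everything can be done is minute 245, which is after the deadline of 237, so it is not possible.

No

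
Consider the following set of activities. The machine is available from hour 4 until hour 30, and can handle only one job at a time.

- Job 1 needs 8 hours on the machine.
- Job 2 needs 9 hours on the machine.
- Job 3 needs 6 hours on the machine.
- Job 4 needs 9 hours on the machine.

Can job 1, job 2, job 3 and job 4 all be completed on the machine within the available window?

No

The machine window is 30 − 4 = 26 hours.
Running back to back, the jobs need 8 + 9 + 6 + 9 = 32 hours on the machine.
Since 32 > 26, they cannot all fit.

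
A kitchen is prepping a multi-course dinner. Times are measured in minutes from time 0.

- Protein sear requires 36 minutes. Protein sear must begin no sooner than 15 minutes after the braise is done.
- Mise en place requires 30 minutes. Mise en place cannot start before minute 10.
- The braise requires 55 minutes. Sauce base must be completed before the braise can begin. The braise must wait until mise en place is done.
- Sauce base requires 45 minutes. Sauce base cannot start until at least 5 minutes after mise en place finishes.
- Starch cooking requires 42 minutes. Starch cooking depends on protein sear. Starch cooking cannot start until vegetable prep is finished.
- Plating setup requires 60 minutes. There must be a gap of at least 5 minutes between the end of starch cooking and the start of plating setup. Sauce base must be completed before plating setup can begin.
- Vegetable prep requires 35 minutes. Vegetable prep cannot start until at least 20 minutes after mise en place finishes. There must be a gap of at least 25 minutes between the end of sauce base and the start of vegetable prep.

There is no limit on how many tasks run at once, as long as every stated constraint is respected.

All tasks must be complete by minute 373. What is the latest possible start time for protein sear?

230

To finish by minute 373, plating setup (duration 60) must start no later than minute 313.
Since plating setup (must start by minute 313, minus 5-minute gap → minute 308) depends on it, starch cooking must finish by minute 308. Backing off its 42-minute duration gives a latest start of minute 266.
Since starch cooking (must start by minute 266) depends on it, protein sear must finish by minute 266. Backing off its 36-minute duration gives a latest start of minute 230.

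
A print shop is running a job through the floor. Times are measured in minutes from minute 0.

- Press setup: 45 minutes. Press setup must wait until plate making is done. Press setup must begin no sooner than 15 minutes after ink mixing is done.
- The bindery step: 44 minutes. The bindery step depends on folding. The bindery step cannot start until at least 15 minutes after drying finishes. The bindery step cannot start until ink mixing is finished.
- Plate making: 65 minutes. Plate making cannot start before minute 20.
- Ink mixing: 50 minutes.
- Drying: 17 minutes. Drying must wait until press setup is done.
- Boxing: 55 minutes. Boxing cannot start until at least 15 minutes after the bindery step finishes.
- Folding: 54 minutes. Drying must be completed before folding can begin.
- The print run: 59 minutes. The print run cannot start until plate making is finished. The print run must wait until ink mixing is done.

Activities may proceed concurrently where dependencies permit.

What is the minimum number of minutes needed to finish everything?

315

Ink mixing has no prerequisites, so it starts at minute 0 and finishes at minute 50.
Plate making waits on its own release at minute 20, so it starts at minute 20 and finishes at 20 + 65 = minute 85.
For the print run: plate making (finishes minute 85); ink mixing (finishes minute 50). Taking the maximum gives a start of minute 85, and it finishes at 85 + 59 = minute 144.
Press setup needs all of plate making (finishes minute 85); ink mixing (finishes minute 50, plus 15-minute gap → minute 65). That puts its earliest start at minute 85; it finishes at 85 + 45 = minute 130.
Drying waits on press setup (finishes minute 130), so it starts at minute 130 and finishes at 130 + 17 = minute 147.
Folding waits on drying (finishes minute 147), so it starts at minute 147 and finishes at 147 + 54 = minute 201.
The bindery step has to wait for folding (finishes minute 201); drying (finishes minute 147, plus 15-minute gap → minute 162); ink mixing (finishes minute 50). The latest of these is minute 201, so the bindery step runs minute 201 to 201 + 44 = minute 245.
After the bindery step (finishes minute 245, plus 15-minute gap → minute 260), boxing can start at minute 260 and finishes at minute 315.
All tasks are finished once the last one completes. Finish times: Plate making at 85, Ink mixing at 50, Press setup at 130, The print run at 144, Drying at 147, Folding at 201, The bindery step at 245, Boxing at 315. The latest is minute 315.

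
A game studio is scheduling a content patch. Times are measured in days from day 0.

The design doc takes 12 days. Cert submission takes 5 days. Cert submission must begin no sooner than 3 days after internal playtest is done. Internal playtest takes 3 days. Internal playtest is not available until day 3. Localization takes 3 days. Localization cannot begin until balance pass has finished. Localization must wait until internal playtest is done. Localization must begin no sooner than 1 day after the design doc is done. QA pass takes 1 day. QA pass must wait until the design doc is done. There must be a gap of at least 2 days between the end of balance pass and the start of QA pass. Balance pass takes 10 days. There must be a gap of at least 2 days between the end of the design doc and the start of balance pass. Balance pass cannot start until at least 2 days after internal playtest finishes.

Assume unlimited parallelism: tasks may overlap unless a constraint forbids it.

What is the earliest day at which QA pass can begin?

After its own release at day 3, internal playtest can start at day 3 and finishes at day 6.
Nothing blocks the design doc, so it runs from day 0 to day 12.
Balance pass cannot start until the design doc (finishes day 12, plus 2-day gap → day 14); internal playtest (finishes day 6, plus 2-day gap → day 8). The controlling bound is day 14, so balance pass finishes at 14 + 10 = day 24.
QA pass waits on the design doc (finishes day 12); balance pass (finishes day 24, plus 2-day gap → day 26). The latest of these is day 26, which is the earliest QA pass can start.

26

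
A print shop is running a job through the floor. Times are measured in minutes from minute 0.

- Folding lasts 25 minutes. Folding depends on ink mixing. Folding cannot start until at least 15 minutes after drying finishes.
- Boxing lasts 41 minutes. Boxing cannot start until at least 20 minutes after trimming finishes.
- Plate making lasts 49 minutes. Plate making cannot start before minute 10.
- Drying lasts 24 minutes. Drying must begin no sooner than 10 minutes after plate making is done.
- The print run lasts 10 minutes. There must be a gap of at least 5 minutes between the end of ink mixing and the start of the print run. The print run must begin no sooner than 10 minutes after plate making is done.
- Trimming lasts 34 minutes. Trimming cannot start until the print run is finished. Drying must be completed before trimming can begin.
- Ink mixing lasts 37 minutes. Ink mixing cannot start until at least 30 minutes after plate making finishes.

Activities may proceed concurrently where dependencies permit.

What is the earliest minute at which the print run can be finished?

141

Plate making cannot begin until its own release at minute 10. It runs from minute 10 to 10 + 49 = minute 59.
Ink mixing waits on plate making (finishes minute 59, plus 30-minute gap → minute 89), so it starts at minute 89 and finishes at 89 + 37 = minute 126.
The print run has to wait for ink mixing (finishes minute 126, plus 5-minute gap → minute 131); plate making (finishes minute 59, plus 10-minute gap → minute 69). The latest of these is minute 131, so the print run runs minute 131 to 131 + 10 = minute 141.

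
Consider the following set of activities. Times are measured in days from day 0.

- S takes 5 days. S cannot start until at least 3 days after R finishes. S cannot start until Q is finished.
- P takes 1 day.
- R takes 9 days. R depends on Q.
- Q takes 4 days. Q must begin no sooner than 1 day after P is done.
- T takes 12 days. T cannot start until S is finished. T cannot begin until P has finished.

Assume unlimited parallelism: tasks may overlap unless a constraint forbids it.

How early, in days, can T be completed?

P has no prerequisites, so it starts at day 0 and finishes at day 1.
After P (finishes day 1, plus 1-day gap → day 2), Q can start at day 2 and finishes at day 6.
R cannot begin until Q (finishes day 6). It runs from day 6 to 6 + 9 = day 15.
For S: R (finishes day 15, plus 3-day gap → day 18); Q (finishes day 6). Taking the maximum gives a start of day 18, and it finishes at 18 + 5 = day 23.
T has to wait for S (finishes day 23); P (finishes day 1). The latest of these is day 23, so T runs day 23 to 23 + 12 = day 35.

35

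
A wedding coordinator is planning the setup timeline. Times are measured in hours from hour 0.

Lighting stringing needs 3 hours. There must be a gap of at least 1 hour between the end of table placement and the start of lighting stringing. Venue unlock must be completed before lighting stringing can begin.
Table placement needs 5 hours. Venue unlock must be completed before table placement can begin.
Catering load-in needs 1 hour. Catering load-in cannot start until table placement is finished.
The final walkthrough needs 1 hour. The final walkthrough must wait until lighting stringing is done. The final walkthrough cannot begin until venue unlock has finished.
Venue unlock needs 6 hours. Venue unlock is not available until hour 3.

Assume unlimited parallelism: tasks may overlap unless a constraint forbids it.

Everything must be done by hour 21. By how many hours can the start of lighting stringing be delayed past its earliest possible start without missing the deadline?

2

After its own release at hour 3, venue unlock can start at hour 3 and finishes at hour 9.
Table placement waits on venue unlock (finishes hour 9), so it starts at hour 9 and finishes at 9 + 5 = hour 14.
Lighting stringing needs all of table placement (finishes hour 14, plus 1-hour gap → hour 15); venue unlock (finishes hour 9). That puts its earliest start at hour 15; it finishes at 15 + 3 = hour 18.

Working backward from the deadline:
The final walkthrough must finish by hour 21; it takes 1 hour, so it must start by 21 − 1 = hour 20.
Lighting stringing feeds into the final walkthrough (must start by hour 20); so lighting stringing must finish by hour 20 and therefore start by hour 17.
So lighting stringing can start as early as hour 15 and as late as hour 17, giving 17 − 15 = 2 hours of slack.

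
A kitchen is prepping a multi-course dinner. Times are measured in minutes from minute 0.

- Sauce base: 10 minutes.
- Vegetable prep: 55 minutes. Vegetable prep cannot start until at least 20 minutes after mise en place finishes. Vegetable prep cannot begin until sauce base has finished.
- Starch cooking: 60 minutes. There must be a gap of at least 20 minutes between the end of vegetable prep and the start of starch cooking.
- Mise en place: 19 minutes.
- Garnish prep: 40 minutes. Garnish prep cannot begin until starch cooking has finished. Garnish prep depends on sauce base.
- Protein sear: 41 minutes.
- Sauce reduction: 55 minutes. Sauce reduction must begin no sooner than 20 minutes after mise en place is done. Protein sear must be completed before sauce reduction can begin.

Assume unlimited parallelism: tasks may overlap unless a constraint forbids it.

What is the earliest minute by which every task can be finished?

214

Protein sear can start immediately at minute 0; it finishes at minute 41.
Nothing blocks sauce base, so it runs from minute 0 to minute 10.
Mise en place can start immediately at minute 0; it finishes at minute 19.
Sauce reduction has to wait for mise en place (finishes minute 19, plus 20-minute gap → minute 39); protein sear (finishes minute 41). The latest of these is minute 41, so sauce reduction runs minute 41 to 41 + 55 = minute 96.
Vegetable prep has to wait for mise en place (finishes minute 19, plus 20-minute gap → minute 39); sauce base (finishes minute 10). The latest of these is minute 39, so vegetable prep runs minute 39 to 39 + 55 = minute 94.
Starch cooking cannot begin until vegetable prep (finishes minute 94, plus 20-minute gap → minute 114). It runs from minute 114 to 114 + 60 = minute 174.
Garnish prep has to wait for starch cooking (finishes minute 174); sauce base (finishes minute 10). The latest of these is minute 174, so garnish prep runs minute 174 to 174 + 40 = minute 214.
All tasks are finished once the last one completes. Finish times: Mise en place at 19, Sauce base at 10, Protein sear at 41, Vegetable prep at 94, Sauce reduction at 96, Starch cooking at 174, Garnish prep at 214. The latest is minute 214.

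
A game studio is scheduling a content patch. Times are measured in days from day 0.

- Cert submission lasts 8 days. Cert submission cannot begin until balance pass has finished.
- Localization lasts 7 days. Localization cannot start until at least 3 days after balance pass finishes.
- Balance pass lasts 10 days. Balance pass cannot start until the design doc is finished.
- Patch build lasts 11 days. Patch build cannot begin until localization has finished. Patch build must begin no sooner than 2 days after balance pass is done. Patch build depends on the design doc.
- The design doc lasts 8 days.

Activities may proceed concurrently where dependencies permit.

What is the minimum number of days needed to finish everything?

The design doc can start immediately at day 0; it finishes at day 8.
After the design doc (finishes day 8), balance pass can start at day 8 and finishes at day 18.
Cert submission waits on balance pass (finishes day 18), so it starts at day 18 and finishes at 18 + 8 = day 26.
After balance pass (finishes day 18, plus 3-day gap → day 21), localization can start at day 21 and finishes at day 28.
Patch build cannot start until localization (finishes day 28); balance pass (finishes day 18, plus 2-day gap → day 20); the design doc (finishes day 8). The controlling bound is day 28, so patch build finishes at 28 + 11 = day 39.
All tasks are finished once the last one completes. Finish times: The design doc at 8, Balance pass at 18, Localization at 28, Cert submission at 26, Patch build at 39. The latest is day 39.

39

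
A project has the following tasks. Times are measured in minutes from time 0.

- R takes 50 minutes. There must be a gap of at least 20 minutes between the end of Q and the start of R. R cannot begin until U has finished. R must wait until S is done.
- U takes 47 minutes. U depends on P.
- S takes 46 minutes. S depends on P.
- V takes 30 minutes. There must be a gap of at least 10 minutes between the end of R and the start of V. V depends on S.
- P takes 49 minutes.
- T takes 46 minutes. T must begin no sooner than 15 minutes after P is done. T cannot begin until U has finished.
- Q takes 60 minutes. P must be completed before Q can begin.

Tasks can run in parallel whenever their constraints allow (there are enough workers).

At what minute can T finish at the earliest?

142

P can start immediately at minute 0; it finishes at minute 49.
U cannot begin until P (finishes minute 49). It runs from minute 49 to 49 + 47 = minute 96.
T needs all of P (finishes minute 49, plus 15-minute gap → minute 64); U (finishes minute 96). That puts its earliest start at minute 96; it finishes at 96 + 46 = minute 142.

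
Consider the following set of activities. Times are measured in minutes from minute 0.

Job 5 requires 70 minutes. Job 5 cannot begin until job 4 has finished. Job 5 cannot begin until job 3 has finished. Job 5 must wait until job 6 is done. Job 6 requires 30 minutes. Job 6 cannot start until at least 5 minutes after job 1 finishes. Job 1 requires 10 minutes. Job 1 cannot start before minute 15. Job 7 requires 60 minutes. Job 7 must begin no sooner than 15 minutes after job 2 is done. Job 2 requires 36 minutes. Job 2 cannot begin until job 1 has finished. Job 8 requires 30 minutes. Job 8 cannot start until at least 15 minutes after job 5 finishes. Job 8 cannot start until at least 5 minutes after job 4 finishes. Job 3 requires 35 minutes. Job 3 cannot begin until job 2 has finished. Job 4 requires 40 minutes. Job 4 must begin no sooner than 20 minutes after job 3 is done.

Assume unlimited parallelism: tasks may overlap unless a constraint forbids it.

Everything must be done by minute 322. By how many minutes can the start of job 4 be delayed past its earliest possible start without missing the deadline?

Job 1 waits on its own release at minute 15, so it starts at minute 15 and finishes at 15 + 10 = minute 25.
Job 2 cannot begin until job 1 (finishes minute 25). It runs from minute 25 to 25 + 36 = minute 61.
After job 2 (finishes minute 61), job 3 can start at minute 61 and finishes at minute 96.
After job 3 (finishes minute 96, plus 20-minute gap → minute 116), job 4 can start at minute 116 and finishes at minute 156.

Working backward from the deadline:
Nothing follows job 8; the deadline of minute 322 is its only limit. It must start by 322 − 30 = minute 292.
Job 5 feeds into job 8 (must start by minute 292, minus 15-minute gap → minute 277); so job 5 must finish by minute 277 and therefore start by minute 207.
Job 4 must finish in time for job 5 (must start by minute 207); job 8 (must start by minute 292, minus 5-minute gap → minute 287). The tightest is minute 207, so job 4 must start by 207 − 40 = minute 167.
So job 4 can start as early as minute 116 and as late as minute 167, giving 167 − 116 = 51 minutes of slack.

51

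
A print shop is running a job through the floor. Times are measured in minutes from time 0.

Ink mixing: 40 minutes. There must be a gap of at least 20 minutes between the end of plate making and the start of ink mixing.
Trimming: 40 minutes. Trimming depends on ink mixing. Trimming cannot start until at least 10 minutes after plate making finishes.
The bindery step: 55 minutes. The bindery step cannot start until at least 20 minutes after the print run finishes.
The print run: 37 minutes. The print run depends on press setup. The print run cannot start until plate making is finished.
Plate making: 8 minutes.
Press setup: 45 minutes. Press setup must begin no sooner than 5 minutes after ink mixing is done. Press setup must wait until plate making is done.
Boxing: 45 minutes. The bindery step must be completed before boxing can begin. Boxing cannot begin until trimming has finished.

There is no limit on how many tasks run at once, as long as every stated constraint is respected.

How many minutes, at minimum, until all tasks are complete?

275

Plate making can start immediately at minute 0; it finishes at minute 8.
Ink mixing cannot begin until plate making (finishes minute 8, plus 20-minute gap → minute 28). It runs from minute 28 to 28 + 40 = minute 68.
Trimming needs all of ink mixing (finishes minute 68); plate making (finishes minute 8, plus 10-minute gap → minute 18). That puts its earliest start at minute 68; it finishes at 68 + 40 = minute 108.
Press setup cannot start until ink mixing (finishes minute 68, plus 5-minute gap → minute 73); plate making (finishes minute 8). The controlling bound is minute 73, so press setup finishes at 73 + 45 = minute 118.
For the print run: press setup (finishes minute 118); plate making (finishes minute 8). Taking the maximum gives a start of minute 118, and it finishes at 118 + 37 = minute 155.
The bindery step cannot begin until the print run (finishes minute 155, plus 20-minute gap → minute 175). It runs from minute 175 to 175 + 55 = minute 230.
Boxing cannot start until the bindery step (finishes minute 230); trimming (finishes minute 108). The controlling bound is minute 230, so boxing finishes at 230 + 45 = minute 275.
All tasks are finished once the last one completes. Finish times: Plate making at 8, Ink mixing at 68, Press setup at 118, The print run at 155, Trimming at 108, The bindery step at 230, Boxing at 275. The latest is minute 275.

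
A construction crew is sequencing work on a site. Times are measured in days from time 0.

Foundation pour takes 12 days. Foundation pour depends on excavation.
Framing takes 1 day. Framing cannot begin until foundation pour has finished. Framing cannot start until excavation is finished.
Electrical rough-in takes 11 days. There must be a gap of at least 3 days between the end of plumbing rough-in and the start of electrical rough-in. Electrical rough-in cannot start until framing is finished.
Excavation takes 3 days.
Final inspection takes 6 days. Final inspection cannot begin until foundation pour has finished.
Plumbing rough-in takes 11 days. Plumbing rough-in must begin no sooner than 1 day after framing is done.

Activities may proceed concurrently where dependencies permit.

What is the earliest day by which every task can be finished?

Excavation has no prerequisites, so it starts at day 0 and finishes at day 3.
Foundation pour cannot begin until excavation (finishes day 3). It runs from day 3 to 3 + 12 = day 15.
Final inspection waits on foundation pour (finishes day 15), so it starts at day 15 and finishes at 15 + 6 = day 21.
Framing needs all of foundation pour (finishes day 15); excavation (finishes day 3). That puts its earliest start at day 15; it finishes at 15 + 1 = day 16.
Plumbing rough-in cannot begin until framing (finishes day 16, plus 1-day gap → day 17). It runs from day 17 to 17 + 11 = day 28.
Electrical rough-in has to wait for plumbing rough-in (finishes day 28, plus 3-day gap → day 31); framing (finishes day 16). The latest of these is day 31, so electrical rough-in runs day 31 to 31 + 11 = day 42.
All tasks are finished once the last one completes. Finish times: Excavation at 3, Foundation pour at 15, Framing at 16, Plumbing rough-in at 28, Electrical rough-in at 42, Final inspection at 21. The latest is day 42.

42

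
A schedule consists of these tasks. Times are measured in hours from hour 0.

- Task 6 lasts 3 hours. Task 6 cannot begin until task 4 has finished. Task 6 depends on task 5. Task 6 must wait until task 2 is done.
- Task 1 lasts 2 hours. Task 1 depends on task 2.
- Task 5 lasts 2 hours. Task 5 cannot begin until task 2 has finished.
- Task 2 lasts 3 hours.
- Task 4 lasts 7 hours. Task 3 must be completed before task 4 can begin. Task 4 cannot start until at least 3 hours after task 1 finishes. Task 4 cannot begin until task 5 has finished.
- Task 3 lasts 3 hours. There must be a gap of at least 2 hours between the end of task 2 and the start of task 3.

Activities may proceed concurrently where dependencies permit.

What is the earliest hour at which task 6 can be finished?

18

Task 2 has no prerequisites, so it starts at hour 0 and finishes at hour 3.
After task 2 (finishes hour 3), task 5 can start at hour 3 and finishes at hour 5.
Task 3 cannot begin until task 2 (finishes hour 3, plus 2-hour gap → hour 5). It runs from hour 5 to 5 + 3 = hour 8.
After task 2 (finishes hour 3), task 1 can start at hour 3 and finishes at hour 5.
Task 4 needs all of task 3 (finishes hour 8); task 1 (finishes hour 5, plus 3-hour gap → hour 8); task 5 (finishes hour 5). That puts its earliest start at hour 8; it finishes at 8 + 7 = hour 15.
Task 6 cannot start until task 4 (finishes hour 15); task 5 (finishes hour 5); task 2 (finishes hour 3). The controlling bound is hour 15, so task 6 finishes at 15 + 3 = hour 18.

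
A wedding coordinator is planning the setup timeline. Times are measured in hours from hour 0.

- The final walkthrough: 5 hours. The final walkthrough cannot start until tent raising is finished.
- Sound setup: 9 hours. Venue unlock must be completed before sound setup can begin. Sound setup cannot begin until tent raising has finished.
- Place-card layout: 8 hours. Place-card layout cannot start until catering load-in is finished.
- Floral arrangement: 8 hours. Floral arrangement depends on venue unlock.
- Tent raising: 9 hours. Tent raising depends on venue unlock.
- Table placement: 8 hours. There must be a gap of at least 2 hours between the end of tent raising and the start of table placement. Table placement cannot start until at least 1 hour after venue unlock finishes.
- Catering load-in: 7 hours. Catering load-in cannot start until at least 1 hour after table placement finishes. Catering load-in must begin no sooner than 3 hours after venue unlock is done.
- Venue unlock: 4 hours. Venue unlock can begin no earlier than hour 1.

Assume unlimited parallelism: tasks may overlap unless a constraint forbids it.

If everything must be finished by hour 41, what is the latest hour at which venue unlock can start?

2

Nothing follows place-card layout; the deadline of hour 41 is its only limit. It must start by 41 − 8 = hour 33.
Catering load-in feeds into place-card layout (must start by hour 33); so catering load-in must finish by hour 33 and therefore start by hour 26.
Table placement must finish before catering load-in (must start by hour 26, minus 1-hour gap → hour 25). With an 8-hour duration, table placement must start by 25 − 8 = hour 17.
To finish by hour 41, sound setup (duration 9) must start no later than hour 32.
Nothing follows the final walkthrough; the deadline of hour 41 is its only limit. It must start by 41 − 5 = hour 36.
Tent raising feeds table placement (must start by hour 17, minus 2-hour gap → hour 15); sound setup (must start by hour 32); the final walkthrough (must start by hour 36). Taking the minimum, tent raising must finish by hour 15 and start by 15 − 9 = hour 6.
Floral arrangement must finish by hour 41; it takes 8 hours, so it must start by 41 − 8 = hour 33.
Venue unlock has several dependents: tent raising (must start by hour 6); table placement (must start by hour 17, minus 1-hour gap → hour 16); floral arrangement (must start by hour 33); sound setup (must start by hour 32); catering load-in (must start by hour 26, minus 3-hour gap → hour 23). The earliest of those limits is hour 6, so venue unlock must start by 6 − 4 = hour 2.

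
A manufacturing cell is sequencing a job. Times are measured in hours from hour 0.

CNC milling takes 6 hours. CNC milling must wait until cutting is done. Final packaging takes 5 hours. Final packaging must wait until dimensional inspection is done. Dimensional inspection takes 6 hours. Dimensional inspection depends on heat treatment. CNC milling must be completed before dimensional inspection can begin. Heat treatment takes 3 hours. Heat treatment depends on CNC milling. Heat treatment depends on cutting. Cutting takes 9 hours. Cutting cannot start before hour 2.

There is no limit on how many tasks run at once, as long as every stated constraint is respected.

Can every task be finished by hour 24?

After its own release at hour 2, cutting can start at hour 2 and finishes at hour 11.
After cutting (finishes hour 11), CNC milling can start at hour 11 and finishes at hour 17.
Heat treatment has to wait for CNC milling (finishes hour 17); cutting (finishes hour 11). The latest of these is hour 17, so heat treatment runs hour 17 to 17 + 3 = hour 20.
Dimensional inspection cannot start until heat treatment (finishes hour 20); CNC milling (finishes hour 17). The controlling bound is hour 20, so dimensional inspection finishes at 20 + 6 = hour 26.
Final packaging cannot begin until dimensional inspection (finishes hour 26). It runs from hour 26 to 26 + 5 = hour 31.
The earliest everything can be done is hour 31, which is after the deadline of 24, so it is not possible.

No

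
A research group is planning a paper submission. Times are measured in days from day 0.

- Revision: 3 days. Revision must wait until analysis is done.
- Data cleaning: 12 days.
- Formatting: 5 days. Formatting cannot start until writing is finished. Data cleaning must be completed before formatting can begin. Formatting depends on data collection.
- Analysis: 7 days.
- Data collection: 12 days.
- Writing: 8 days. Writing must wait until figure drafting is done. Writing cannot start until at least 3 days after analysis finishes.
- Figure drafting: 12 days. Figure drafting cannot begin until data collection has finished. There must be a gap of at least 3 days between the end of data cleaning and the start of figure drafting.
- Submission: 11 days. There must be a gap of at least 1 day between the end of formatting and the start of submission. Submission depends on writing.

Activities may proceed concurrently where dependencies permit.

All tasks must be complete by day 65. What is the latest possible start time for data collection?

Nothing follows submission; the deadline of day 65 is its only limit. It must start by 65 − 11 = day 54.
Formatting has to be done before submission (must start by day 54, minus 1-day gap → day 53). That means finishing by day 53, i.e. starting by 53 − 5 = day 48.
For writing: formatting (must start by day 48); submission (must start by day 54). The most restrictive is day 48; with an 8-day duration, writing must start by day 40.
Since writing (must start by day 40) depends on it, figure drafting must finish by day 40. Backing off its 12-day duration gives a latest start of day 28.
Data collection must finish in time for figure drafting (must start by day 28); formatting (must start by day 48). The tightest is day 28, so data collection must start by 28 − 12 = day 16.

16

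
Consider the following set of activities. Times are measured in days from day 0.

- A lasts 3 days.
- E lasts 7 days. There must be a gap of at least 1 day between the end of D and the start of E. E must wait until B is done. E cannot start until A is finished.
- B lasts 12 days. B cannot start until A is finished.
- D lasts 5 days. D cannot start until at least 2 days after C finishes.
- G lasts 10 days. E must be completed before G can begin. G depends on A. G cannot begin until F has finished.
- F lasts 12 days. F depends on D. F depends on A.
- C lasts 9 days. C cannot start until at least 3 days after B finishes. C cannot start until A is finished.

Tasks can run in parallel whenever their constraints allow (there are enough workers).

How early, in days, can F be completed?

A has no prerequisites, so it starts at day 0 and finishes at day 3.
B waits on A (finishes day 3), so it starts at day 3 and finishes at 3 + 12 = day 15.
For C: B (finishes day 15, plus 3-day gap → day 18); A (finishes day 3). Taking the maximum gives a start of day 18, and it finishes at 18 + 9 = day 27.
D waits on C (finishes day 27, plus 2-day gap → day 29), so it starts at day 29 and finishes at 29 + 5 = day 34.
For F: D (finishes day 34); A (finishes day 3). Taking the maximum gives a start of day 34, and it finishes at 34 + 12 = day 46.

46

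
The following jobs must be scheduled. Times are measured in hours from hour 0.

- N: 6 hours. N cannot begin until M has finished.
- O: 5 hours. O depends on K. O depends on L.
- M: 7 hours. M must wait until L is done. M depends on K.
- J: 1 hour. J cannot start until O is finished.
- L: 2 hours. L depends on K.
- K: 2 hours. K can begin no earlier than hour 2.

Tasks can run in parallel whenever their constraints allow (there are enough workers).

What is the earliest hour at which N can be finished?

After its own release at hour 2, K can start at hour 2 and finishes at hour 4.
L waits on K (finishes hour 4), so it starts at hour 4 and finishes at 4 + 2 = hour 6.
M cannot start until L (finishes hour 6); K (finishes hour 4). The controlling bound is hour 6, so M finishes at 6 + 7 = hour 13.
N cannot begin until M (finishes hour 13). It runs from hour 13 to 13 + 6 = hour 19.

19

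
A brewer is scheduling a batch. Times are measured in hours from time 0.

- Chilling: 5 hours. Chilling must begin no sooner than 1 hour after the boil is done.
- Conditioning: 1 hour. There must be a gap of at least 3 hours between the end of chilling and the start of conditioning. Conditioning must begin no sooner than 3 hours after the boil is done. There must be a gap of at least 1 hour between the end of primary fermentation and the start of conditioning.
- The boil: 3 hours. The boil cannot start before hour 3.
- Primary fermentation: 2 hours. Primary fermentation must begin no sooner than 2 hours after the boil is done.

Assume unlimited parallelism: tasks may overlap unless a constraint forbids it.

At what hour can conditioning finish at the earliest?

16

The boil cannot begin until its own release at hour 3. It runs from hour 3 to 3 + 3 = hour 6.
Primary fermentation cannot begin until the boil (finishes hour 6, plus 2-hour gap → hour 8). It runs from hour 8 to 8 + 2 = hour 10.
After the boil (finishes hour 6, plus 1-hour gap → hour 7), chilling can start at hour 7 and finishes at hour 12.
For conditioning: chilling (finishes hour 12, plus 3-hour gap → hour 15); the boil (finishes hour 6, plus 3-hour gap → hour 9); primary fermentation (finishes hour 10, plus 1-hour gap → hour 11). Taking the maximum gives a start of hour 15, and it finishes at 15 + 1 = hour 16.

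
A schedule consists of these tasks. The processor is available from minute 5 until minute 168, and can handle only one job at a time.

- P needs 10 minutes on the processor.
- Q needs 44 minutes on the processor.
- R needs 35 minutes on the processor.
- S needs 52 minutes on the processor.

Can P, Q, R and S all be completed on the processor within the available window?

The processor window is 168 − 5 = 163 minutes.
Running back to back, the jobs need 10 + 44 + 35 + 52 = 141 minutes on the processor.
Since 141 ≤ 163, they fit within the window.

Yes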